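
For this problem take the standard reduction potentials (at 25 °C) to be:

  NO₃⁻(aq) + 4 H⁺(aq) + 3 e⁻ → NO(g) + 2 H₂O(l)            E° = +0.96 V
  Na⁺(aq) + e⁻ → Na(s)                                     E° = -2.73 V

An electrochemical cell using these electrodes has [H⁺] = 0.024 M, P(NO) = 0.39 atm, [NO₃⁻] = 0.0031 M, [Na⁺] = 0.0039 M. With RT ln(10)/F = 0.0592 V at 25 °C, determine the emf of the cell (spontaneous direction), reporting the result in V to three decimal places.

+3.663 V

NO₃⁻/NO is the cathode (higher E°), Na⁺/Na the anode: E°cell = +0.96 − (-2.73) = +3.69 V, n = 3.
Overall: NO₃⁻(aq) + 4 H⁺(aq) + 3 Na(s) → NO(g) + 2 H₂O(l) + 3 Na⁺(aq)
Q = P(NO)·[Na⁺]^3 / ([NO₃⁻]·[H⁺]^4); log Q = 1.352.
E = E° − (0.0592/n) log Q = +3.69 − (0.0592/3)(1.352) = +3.663 V.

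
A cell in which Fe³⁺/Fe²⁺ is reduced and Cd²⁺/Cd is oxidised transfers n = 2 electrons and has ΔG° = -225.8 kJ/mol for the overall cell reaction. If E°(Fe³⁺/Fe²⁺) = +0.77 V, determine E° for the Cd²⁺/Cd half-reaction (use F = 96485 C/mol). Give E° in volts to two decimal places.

E°cell = −ΔG°/(nF) = −(-225.8×10³)/((2)(96485)) = +1.170 V.
Since Fe³⁺/Fe²⁺ is the cathode and Cd²⁺/Cd the anode, E°cell = E°(Fe³⁺/Fe²⁺) − E°(Cd²⁺/Cd).
So E°(Cd²⁺/Cd) = E°(Fe³⁺/Fe²⁺) − E°cell = (+0.77) − (+1.170) = -0.40 V.

-0.40 V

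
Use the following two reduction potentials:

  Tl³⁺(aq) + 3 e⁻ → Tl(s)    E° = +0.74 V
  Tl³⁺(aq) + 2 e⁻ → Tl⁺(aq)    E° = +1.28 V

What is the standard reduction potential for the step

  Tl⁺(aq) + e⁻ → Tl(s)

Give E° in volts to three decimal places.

Sequential free energies add, so n₃E°₃ = n₁E°₁ + n₂E°₂.
With n₃ = 3, and the known step contributing 2×(+1.28) V, the unknown satisfies 1·E° = 3×(+0.74) − 2×(+1.28) = -0.340.
E° = -0.340 / 1 = -0.340 V.

-0.340 V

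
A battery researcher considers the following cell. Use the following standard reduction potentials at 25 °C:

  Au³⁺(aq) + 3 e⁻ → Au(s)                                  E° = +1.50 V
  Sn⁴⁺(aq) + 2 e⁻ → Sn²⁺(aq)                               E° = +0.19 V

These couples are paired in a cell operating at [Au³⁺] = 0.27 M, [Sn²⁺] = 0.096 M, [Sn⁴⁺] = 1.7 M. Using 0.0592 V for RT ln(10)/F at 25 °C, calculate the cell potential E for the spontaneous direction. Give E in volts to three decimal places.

+1.262 V

Au³⁺/Au is the cathode (higher E°), Sn⁴⁺/Sn²⁺ the anode: E°cell = +1.50 − (+0.19) = +1.31 V, n = 6.
Overall: 2 Au³⁺(aq) + 3 Sn²⁺(aq) → 2 Au(s) + 3 Sn⁴⁺(aq)
Q = [Sn⁴⁺]^3 / ([Au³⁺]^2·[Sn²⁺]^3); log Q = 4.882.
E = E° − (0.0592/n) log Q = +1.31 − (0.0592/6)(4.882) = +1.262 V.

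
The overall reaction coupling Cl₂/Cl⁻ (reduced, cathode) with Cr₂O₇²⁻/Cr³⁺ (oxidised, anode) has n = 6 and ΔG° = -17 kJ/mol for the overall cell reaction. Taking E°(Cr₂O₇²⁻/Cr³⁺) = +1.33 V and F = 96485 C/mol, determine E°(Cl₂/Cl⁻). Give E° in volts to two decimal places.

+1.36 V

E°cell = −ΔG°/(nF) = −(-17×10³)/((6)(96485)) = +0.029 V.
Since Cl₂/Cl⁻ is the cathode and Cr₂O₇²⁻/Cr³⁺ the anode, E°cell = E°(Cl₂/Cl⁻) − E°(Cr₂O₇²⁻/Cr³⁺).
So E°(Cl₂/Cl⁻) = E°cell + E°(Cr₂O₇²⁻/Cr³⁺) = +0.029 + (+1.33) = +1.36 V.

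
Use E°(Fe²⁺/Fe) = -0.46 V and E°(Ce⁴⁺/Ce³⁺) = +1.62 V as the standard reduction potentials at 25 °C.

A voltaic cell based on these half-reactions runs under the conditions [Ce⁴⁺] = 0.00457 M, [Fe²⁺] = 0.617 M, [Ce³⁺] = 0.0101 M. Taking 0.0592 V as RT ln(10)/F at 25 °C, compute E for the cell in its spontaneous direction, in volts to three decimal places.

+2.066 V

Ce⁴⁺/Ce³⁺ is the cathode (higher E°), Fe²⁺/Fe the anode: E°cell = +1.62 − (-0.46) = +2.08 V, n = 2.
Overall: 2 Ce⁴⁺(aq) + Fe(s) → 2 Ce³⁺(aq) + Fe²⁺(aq)
Q = [Ce³⁺]^2·[Fe²⁺] / ([Ce⁴⁺]^2); log Q = 0.479.
E = E° − (0.0592/n) log Q = +2.08 − (0.0592/2)(0.479) = +2.066 V.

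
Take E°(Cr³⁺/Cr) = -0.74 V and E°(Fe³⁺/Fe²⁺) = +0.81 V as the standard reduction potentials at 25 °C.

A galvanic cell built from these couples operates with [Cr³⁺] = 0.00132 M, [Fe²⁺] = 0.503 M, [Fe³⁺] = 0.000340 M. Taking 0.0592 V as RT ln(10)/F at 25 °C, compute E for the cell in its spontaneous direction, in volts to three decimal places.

Fe³⁺/Fe²⁺ is the cathode (higher E°), Cr³⁺/Cr the anode: E°cell = +0.81 − (-0.74) = +1.55 V, n = 3.
Overall: 3 Fe³⁺(aq) + Cr(s) → 3 Fe²⁺(aq) + Cr³⁺(aq)
Q = [Fe²⁺]^3·[Cr³⁺] / ([Fe³⁺]^3); log Q = 6.631.
E = E° − (0.0592/n) log Q = +1.55 − (0.0592/3)(6.631) = +1.419 V.

+1.419 V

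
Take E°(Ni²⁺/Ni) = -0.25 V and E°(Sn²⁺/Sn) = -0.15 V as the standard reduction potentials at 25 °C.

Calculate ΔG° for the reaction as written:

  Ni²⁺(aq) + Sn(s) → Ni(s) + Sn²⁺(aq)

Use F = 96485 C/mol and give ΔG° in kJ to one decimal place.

As written, Ni²⁺/Ni is reduced (cathode) and Sn²⁺/Sn is oxidised (anode), so E°cell = (-0.25) − (-0.15) = -0.10 V.
Balancing electrons gives n = 2.
ΔG° = −nFE° = −(2)(96485)(-0.10) = 19,297 J = +19.3 kJ.

+19.3 kJ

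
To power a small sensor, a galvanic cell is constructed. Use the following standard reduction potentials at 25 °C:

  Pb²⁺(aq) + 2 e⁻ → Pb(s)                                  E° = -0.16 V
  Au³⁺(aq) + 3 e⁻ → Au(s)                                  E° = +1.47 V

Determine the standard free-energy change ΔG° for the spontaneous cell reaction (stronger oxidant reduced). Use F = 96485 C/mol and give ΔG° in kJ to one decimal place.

-943.6 kJ

Au³⁺/Au (E° = +1.47 V) is the cathode; Pb²⁺/Pb (E° = -0.16 V) is the anode, so E°cell = +1.63 V.
Balancing electrons gives n = 6 (lcm of 3 and 2).
ΔG° = −nFE° = −(6)(96485)(+1.63) = -943,623 J = -943.6 kJ.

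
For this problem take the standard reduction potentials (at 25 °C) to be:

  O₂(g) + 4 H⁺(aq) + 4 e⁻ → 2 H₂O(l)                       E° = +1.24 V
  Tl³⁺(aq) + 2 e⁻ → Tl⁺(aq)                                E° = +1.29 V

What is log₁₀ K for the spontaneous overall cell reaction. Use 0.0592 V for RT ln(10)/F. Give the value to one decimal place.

3.4

Cathode: Tl³⁺/Tl⁺; anode: O₂/H₂O. E°cell = +0.05 V, n = 4.
log K = nE°cell / 0.0592 = (4)(+0.05) / 0.0592 = 3.4.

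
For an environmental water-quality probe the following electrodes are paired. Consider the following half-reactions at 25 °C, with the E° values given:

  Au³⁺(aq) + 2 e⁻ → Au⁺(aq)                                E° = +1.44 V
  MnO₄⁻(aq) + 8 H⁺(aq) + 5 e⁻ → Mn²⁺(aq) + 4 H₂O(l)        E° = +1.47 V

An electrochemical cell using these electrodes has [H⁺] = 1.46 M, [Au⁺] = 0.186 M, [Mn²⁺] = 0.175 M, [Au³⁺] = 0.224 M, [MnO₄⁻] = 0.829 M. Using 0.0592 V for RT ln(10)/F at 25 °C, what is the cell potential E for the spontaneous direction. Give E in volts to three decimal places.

MnO₄⁻/Mn²⁺ is the cathode (higher E°), Au³⁺/Au⁺ the anode: E°cell = +1.47 − (+1.44) = +0.03 V, n = 10.
Overall: 2 MnO₄⁻(aq) + 16 H⁺(aq) + 5 Au⁺(aq) → 2 Mn²⁺(aq) + 8 H₂O(l) + 5 Au³⁺(aq)
Q = [Mn²⁺]^2·[Au³⁺]^5 / ([MnO₄⁻]^2·[H⁺]^16·[Au⁺]^5); log Q = -3.577.
E = E° − (0.0592/n) log Q = +0.03 − (0.0592/10)(-3.577) = +0.051 V.

+0.051 V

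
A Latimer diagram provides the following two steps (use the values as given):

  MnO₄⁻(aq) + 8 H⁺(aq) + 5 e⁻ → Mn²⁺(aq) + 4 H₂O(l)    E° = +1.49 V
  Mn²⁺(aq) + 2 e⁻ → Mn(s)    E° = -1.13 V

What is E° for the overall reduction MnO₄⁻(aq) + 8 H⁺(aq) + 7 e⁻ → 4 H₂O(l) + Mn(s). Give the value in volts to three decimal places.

+0.741 V

Since ΔG° = −nFE° is additive over sequential reductions, n₃E°₃ = n₁E°₁ + n₂E°₂.
E°₃ = (5×+1.49 + 2×-1.13) / 7 = (+5.190) / 7 = +0.741 V.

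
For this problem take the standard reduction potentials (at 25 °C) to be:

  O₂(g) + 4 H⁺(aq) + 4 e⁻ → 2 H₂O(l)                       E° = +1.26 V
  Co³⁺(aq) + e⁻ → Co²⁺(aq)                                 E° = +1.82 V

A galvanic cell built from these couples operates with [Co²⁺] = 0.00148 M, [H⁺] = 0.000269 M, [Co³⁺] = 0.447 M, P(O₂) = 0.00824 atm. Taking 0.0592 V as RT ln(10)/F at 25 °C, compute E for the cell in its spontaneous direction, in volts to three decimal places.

Co³⁺/Co²⁺ is the cathode (higher E°), O₂/H₂O the anode: E°cell = +1.82 − (+1.26) = +0.56 V, n = 4.
Overall: 4 Co³⁺(aq) + 2 H₂O(l) → 4 Co²⁺(aq) + O₂(g) + 4 H⁺(aq)
Q = [Co²⁺]^4·P(O₂)·[H⁺]^4 / ([Co³⁺]^4); log Q = -26.285.
E = E° − (0.0592/n) log Q = +0.56 − (0.0592/4)(-26.285) = +0.949 V.

+0.949 V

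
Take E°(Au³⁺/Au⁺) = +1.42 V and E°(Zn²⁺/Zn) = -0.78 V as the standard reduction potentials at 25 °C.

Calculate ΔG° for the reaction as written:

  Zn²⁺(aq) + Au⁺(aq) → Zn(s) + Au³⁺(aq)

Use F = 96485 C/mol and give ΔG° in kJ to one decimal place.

+424.5 kJ

As written, Zn²⁺/Zn is reduced (cathode) and Au³⁺/Au⁺ is oxidised (anode), so E°cell = (-0.78) − (+1.42) = -2.20 V.
Balancing electrons gives n = 2.
ΔG° = −nFE° = −(2)(96485)(-2.20) = 424,534 J = +424.5 kJ.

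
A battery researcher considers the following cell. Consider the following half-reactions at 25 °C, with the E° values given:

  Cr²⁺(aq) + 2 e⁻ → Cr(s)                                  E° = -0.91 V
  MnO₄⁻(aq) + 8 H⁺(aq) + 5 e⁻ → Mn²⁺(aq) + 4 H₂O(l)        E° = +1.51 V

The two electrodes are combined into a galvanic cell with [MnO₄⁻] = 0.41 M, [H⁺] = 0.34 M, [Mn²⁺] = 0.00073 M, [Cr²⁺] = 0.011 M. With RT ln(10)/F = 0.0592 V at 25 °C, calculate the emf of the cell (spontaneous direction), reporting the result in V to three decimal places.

MnO₄⁻/Mn²⁺ is the cathode (higher E°), Cr²⁺/Cr the anode: E°cell = +1.51 − (-0.91) = +2.42 V, n = 10.
Overall: 2 MnO₄⁻(aq) + 16 H⁺(aq) + 5 Cr(s) → 2 Mn²⁺(aq) + 8 H₂O(l) + 5 Cr²⁺(aq)
Q = [Mn²⁺]^2·[Cr²⁺]^5 / ([MnO₄⁻]^2·[H⁺]^16); log Q = -7.796.
E = E° − (0.0592/n) log Q = +2.42 − (0.0592/10)(-7.796) = +2.466 V.

+2.466 V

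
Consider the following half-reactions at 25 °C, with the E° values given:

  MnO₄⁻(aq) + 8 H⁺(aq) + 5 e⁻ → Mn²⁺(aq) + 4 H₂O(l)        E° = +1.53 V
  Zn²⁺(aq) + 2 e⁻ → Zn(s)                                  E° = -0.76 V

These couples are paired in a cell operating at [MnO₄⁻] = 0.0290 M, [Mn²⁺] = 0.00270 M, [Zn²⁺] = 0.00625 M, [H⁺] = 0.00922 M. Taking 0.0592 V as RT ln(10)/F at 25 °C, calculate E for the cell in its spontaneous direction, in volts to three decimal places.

+2.175 V

MnO₄⁻/Mn²⁺ is the cathode (higher E°), Zn²⁺/Zn the anode: E°cell = +1.53 − (-0.76) = +2.29 V, n = 10.
Overall: 2 MnO₄⁻(aq) + 16 H⁺(aq) + 5 Zn(s) → 2 Mn²⁺(aq) + 8 H₂O(l) + 5 Zn²⁺(aq)
Q = [Mn²⁺]^2·[Zn²⁺]^5 / ([MnO₄⁻]^2·[H⁺]^16); log Q = 19.482.
E = E° − (0.0592/n) log Q = +2.29 − (0.0592/10)(19.482) = +2.175 V.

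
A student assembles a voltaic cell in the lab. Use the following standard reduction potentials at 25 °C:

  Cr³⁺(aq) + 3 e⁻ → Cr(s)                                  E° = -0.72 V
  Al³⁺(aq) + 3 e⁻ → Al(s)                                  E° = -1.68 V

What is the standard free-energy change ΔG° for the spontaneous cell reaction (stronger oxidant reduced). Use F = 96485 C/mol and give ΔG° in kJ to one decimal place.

-277.9 kJ

Cr³⁺/Cr (E° = -0.72 V) is the cathode; Al³⁺/Al (E° = -1.68 V) is the anode, so E°cell = +0.96 V.
Balancing electrons gives n = 3 (lcm of 3 and 3).
ΔG° = −nFE° = −(3)(96485)(+0.96) = -277,877 J = -277.9 kJ.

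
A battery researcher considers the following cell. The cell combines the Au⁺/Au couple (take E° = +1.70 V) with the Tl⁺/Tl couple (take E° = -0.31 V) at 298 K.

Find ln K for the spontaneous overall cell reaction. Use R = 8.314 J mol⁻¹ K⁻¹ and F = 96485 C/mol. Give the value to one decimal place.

Cathode: Au⁺/Au; anode: Tl⁺/Tl. E°cell = (+1.70) − (-0.31) = +2.01 V, with n = 1.
ΔG° = −nFE° = −RT ln K, so ln K = nFE°/(RT) = (1)(96485)(+2.01) / ((8.314)(298)) = 78.276.

78.3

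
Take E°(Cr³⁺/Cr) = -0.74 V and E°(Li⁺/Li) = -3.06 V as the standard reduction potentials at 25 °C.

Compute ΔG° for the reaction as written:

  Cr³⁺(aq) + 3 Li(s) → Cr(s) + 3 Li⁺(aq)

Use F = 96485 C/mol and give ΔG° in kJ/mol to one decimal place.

As written, Cr³⁺/Cr is reduced (cathode) and Li⁺/Li is oxidised (anode), so E°cell = (-0.74) − (-3.06) = +2.32 V.
Balancing electrons gives n = 3.
ΔG° = −nFE° = −(3)(96485)(+2.32) = -671,536 J = -671.5 kJ/mol.

-671.5 kJ/mol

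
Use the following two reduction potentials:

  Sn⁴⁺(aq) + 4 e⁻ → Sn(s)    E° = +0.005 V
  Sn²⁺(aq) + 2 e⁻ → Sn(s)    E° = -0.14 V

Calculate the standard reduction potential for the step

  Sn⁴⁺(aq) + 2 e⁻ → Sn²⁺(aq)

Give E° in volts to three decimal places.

Sequential free energies add, so n₃E°₃ = n₁E°₁ + n₂E°₂.
With n₃ = 4, and the known step contributing 2×(-0.14) V, the unknown satisfies 2·E° = 4×(+0.005) − 2×(-0.14) = +0.300.
E° = +0.300 / 2 = +0.150 V.

+0.150 V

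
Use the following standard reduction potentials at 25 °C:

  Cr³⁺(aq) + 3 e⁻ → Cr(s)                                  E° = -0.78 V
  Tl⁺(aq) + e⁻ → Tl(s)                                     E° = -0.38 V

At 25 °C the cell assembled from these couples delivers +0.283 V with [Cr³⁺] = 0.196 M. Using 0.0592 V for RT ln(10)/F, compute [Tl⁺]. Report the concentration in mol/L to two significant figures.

Tl⁺/Tl is the cathode, Cr³⁺/Cr the anode: E°cell = +0.40 V, n = 3.
Overall reaction: 3 Tl⁺(aq) + Cr(s) → 3 Tl(s) + Cr³⁺(aq); Q = [Cr³⁺]^1/[Tl⁺]^3.
From E = E° − (0.0592/n) log Q: log Q = (E° − E)·n/0.0592 = (+0.40 − (+0.283))·3/0.0592 = 5.9291.
So 3·log[Tl⁺] = 1·log(0.196) − log Q = -0.7077 − (5.9291) = -6.6368; log[Tl⁺] = -6.6368 / 3 = -2.2123; [Tl⁺] = 10^(-2.2123) ≈ 0.0061 M.

0.0061 M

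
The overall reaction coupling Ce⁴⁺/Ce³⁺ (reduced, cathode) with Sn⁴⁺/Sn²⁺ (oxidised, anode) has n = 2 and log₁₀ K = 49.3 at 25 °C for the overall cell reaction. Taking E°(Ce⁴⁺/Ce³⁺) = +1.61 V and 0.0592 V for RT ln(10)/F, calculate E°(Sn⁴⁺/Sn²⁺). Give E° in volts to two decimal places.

E°cell = (0.0592/n)·log K = (0.0592/2)(49.3) = +1.459 V.
Since Ce⁴⁺/Ce³⁺ is the cathode and Sn⁴⁺/Sn²⁺ the anode, E°cell = E°(Ce⁴⁺/Ce³⁺) − E°(Sn⁴⁺/Sn²⁺).
So E°(Sn⁴⁺/Sn²⁺) = E°(Ce⁴⁺/Ce³⁺) − E°cell = (+1.61) − (+1.459) = +0.15 V.

+0.15 V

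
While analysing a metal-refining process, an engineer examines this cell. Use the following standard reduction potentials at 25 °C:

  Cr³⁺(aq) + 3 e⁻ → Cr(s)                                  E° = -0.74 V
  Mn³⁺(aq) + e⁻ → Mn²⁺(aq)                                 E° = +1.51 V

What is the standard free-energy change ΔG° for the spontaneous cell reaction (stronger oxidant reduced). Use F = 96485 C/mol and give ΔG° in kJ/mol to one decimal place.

Mn³⁺/Mn²⁺ (E° = +1.51 V) is the cathode; Cr³⁺/Cr (E° = -0.74 V) is the anode, so E°cell = +2.25 V.
Balancing electrons gives n = 3 (lcm of 1 and 3).
ΔG° = −nFE° = −(3)(96485)(+2.25) = -651,274 J = -651.3 kJ/mol.

-651.3 kJ/mol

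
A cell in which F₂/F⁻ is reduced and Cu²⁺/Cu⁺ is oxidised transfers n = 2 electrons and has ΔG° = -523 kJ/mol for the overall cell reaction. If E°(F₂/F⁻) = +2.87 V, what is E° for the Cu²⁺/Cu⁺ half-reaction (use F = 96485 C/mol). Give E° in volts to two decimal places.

+0.16 V

E°cell = −ΔG°/(nF) = −(-523×10³)/((2)(96485)) = +2.710 V.
Since F₂/F⁻ is the cathode and Cu²⁺/Cu⁺ the anode, E°cell = E°(F₂/F⁻) − E°(Cu²⁺/Cu⁺).
So E°(Cu²⁺/Cu⁺) = E°(F₂/F⁻) − E°cell = (+2.87) − (+2.710) = +0.16 V.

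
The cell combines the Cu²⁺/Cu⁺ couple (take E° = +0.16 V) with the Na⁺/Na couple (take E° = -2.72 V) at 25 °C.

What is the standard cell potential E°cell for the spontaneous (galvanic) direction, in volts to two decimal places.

The Cu²⁺/Cu⁺ couple has the higher reduction potential, so it is the cathode; Na⁺/Na is oxidised at the anode.
E°cell = E°(cathode) − E°(anode) = (+0.16) − (-2.72) = +2.88 V.
Since E°cell > 0, the reaction is spontaneous under standard conditions.

+2.88 V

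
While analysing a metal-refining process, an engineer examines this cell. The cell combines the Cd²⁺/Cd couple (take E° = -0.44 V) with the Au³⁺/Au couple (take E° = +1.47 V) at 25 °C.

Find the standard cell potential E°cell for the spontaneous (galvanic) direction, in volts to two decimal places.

The Au³⁺/Au couple has the higher reduction potential, so it is the cathode; Cd²⁺/Cd is oxidised at the anode.
E°cell = E°(cathode) − E°(anode) = (+1.47) − (-0.44) = +1.91 V.

+1.91 V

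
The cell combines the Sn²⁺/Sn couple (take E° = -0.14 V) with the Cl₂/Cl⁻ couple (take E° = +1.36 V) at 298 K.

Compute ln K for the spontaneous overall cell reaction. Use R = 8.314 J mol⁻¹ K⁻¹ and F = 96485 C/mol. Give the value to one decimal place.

Cathode: Cl₂/Cl⁻; anode: Sn²⁺/Sn. E°cell = (+1.36) − (-0.14) = +1.50 V, with n = 2.
ΔG° = −nFE° = −RT ln K, so ln K = nFE°/(RT) = (2)(96485)(+1.50) / ((8.314)(298)) = 116.830.

116.8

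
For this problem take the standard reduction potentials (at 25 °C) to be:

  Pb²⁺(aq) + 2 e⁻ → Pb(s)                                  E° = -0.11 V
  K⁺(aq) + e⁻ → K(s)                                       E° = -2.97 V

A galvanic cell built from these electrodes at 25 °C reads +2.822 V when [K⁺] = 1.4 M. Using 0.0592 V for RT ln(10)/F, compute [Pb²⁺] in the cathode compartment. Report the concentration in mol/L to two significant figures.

Pb²⁺/Pb is the cathode, K⁺/K the anode: E°cell = +2.86 V, n = 2.
Overall reaction: Pb²⁺(aq) + 2 K(s) → Pb(s) + 2 K⁺(aq); Q = [K⁺]^2/[Pb²⁺]^1.
From E = E° − (0.0592/n) log Q: log Q = (E° − E)·n/0.0592 = (+2.86 − (+2.822))·2/0.0592 = 1.2838.
So 1·log[Pb²⁺] = 2·log(1.4) − log Q = 0.2923 − (1.2838) = -0.9915; [Pb²⁺] = 10^(-0.9915) ≈ 0.10 M.

0.10 M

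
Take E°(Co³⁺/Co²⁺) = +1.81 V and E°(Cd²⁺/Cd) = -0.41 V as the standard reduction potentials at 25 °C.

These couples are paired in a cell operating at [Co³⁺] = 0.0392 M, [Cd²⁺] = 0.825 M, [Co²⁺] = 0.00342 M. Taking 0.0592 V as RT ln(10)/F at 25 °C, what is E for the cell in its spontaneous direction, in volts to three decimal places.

Co³⁺/Co²⁺ is the cathode (higher E°), Cd²⁺/Cd the anode: E°cell = +1.81 − (-0.41) = +2.22 V, n = 2.
Overall: 2 Co³⁺(aq) + Cd(s) → 2 Co²⁺(aq) + Cd²⁺(aq)
Q = [Co²⁺]^2·[Cd²⁺] / ([Co³⁺]^2); log Q = -2.202.
E = E° − (0.0592/n) log Q = +2.22 − (0.0592/2)(-2.202) = +2.285 V.

+2.285 V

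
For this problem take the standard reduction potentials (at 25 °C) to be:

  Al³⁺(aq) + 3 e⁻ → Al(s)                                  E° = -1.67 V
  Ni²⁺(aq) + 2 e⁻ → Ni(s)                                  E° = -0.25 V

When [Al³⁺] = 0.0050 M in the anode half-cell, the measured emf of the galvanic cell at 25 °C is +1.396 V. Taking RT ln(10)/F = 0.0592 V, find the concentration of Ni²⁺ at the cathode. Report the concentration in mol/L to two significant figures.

0.0045 M

Ni²⁺/Ni is the cathode, Al³⁺/Al the anode: E°cell = +1.42 V, n = 6.
Overall reaction: 3 Ni²⁺(aq) + 2 Al(s) → 3 Ni(s) + 2 Al³⁺(aq); Q = [Al³⁺]^2/[Ni²⁺]^3.
From E = E° − (0.0592/n) log Q: log Q = (E° − E)·n/0.0592 = (+1.42 − (+1.396))·6/0.0592 = 2.4324.
So 3·log[Ni²⁺] = 2·log(0.005) − log Q = -4.6021 − (2.4324) = -7.0345; log[Ni²⁺] = -7.0345 / 3 = -2.3448; [Ni²⁺] = 10^(-2.3448) ≈ 0.0045 M.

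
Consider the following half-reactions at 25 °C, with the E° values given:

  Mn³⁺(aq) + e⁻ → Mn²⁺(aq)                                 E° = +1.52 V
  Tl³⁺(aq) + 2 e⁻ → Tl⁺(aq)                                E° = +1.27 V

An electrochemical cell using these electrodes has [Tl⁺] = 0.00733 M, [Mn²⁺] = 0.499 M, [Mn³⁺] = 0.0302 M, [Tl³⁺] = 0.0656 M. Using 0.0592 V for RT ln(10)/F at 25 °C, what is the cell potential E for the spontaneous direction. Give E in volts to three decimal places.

Mn³⁺/Mn²⁺ is the cathode (higher E°), Tl³⁺/Tl⁺ the anode: E°cell = +1.52 − (+1.27) = +0.25 V, n = 2.
Overall: 2 Mn³⁺(aq) + Tl⁺(aq) → 2 Mn²⁺(aq) + Tl³⁺(aq)
Q = [Mn²⁺]^2·[Tl³⁺] / ([Mn³⁺]^2·[Tl⁺]); log Q = 3.388.
E = E° − (0.0592/n) log Q = +0.25 − (0.0592/2)(3.388) = +0.150 V.

+0.150 V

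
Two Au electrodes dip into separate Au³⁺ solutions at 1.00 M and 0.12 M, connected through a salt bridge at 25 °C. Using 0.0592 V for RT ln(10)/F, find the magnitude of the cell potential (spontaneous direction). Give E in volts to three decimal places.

+0.018 V

For a concentration cell E°cell = 0. The 1.00 M side is the cathode (reduction is favoured where [Au³⁺] is higher).
With n = 3, E = −(0.0592/3) log([Au³⁺]ₐₙ/[Au³⁺]꜀ₐₜ) = −(0.0592/3) log(0.12/1) = −(0.0592/3)(-0.921) = +0.018 V.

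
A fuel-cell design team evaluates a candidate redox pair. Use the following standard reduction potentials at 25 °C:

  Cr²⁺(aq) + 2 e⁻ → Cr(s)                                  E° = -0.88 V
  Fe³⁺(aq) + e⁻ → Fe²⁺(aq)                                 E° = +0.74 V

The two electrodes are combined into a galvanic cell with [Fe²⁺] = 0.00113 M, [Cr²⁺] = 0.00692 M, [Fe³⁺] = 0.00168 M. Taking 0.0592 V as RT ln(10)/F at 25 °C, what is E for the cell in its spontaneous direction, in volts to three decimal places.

+1.694 V

Fe³⁺/Fe²⁺ is the cathode (higher E°), Cr²⁺/Cr the anode: E°cell = +0.74 − (-0.88) = +1.62 V, n = 2.
Overall: 2 Fe³⁺(aq) + Cr(s) → 2 Fe²⁺(aq) + Cr²⁺(aq)
Q = [Fe²⁺]^2·[Cr²⁺] / ([Fe³⁺]^2); log Q = -2.504.
E = E° − (0.0592/n) log Q = +1.62 − (0.0592/2)(-2.504) = +1.694 V.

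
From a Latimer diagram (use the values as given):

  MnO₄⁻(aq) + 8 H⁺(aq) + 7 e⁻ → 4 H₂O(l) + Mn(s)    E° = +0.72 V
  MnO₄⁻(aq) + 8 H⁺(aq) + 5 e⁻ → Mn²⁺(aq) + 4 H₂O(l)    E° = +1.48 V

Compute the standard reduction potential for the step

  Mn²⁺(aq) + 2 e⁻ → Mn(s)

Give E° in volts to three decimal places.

-1.180 V

Sequential free energies add, so n₃E°₃ = n₁E°₁ + n₂E°₂.
With n₃ = 7, and the known step contributing 5×(+1.48) V, the unknown satisfies 2·E° = 7×(+0.72) − 5×(+1.48) = -2.360.
E° = -2.360 / 2 = -1.180 V.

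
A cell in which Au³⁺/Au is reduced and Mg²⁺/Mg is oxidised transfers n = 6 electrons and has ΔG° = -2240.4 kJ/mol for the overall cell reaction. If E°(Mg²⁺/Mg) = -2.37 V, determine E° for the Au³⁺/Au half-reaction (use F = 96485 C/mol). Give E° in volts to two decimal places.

E°cell = −ΔG°/(nF) = −(-2240.4×10³)/((6)(96485)) = +3.870 V.
Since Au³⁺/Au is the cathode and Mg²⁺/Mg the anode, E°cell = E°(Au³⁺/Au) − E°(Mg²⁺/Mg).
So E°(Au³⁺/Au) = E°cell + E°(Mg²⁺/Mg) = +3.870 + (-2.37) = +1.50 V.

+1.50 V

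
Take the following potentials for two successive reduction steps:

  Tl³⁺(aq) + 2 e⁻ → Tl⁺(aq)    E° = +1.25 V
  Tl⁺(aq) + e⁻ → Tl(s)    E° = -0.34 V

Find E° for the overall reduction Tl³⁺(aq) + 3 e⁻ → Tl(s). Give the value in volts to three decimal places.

+0.720 V

Adding the free-energy changes (−nFE°) of the two steps gives −n₃FE°₃ = −n₁FE°₁ − n₂FE°₂.
E°₃ = (2×+1.25 + 1×-0.34) / 3 = (+2.160) / 3 = +0.720 V.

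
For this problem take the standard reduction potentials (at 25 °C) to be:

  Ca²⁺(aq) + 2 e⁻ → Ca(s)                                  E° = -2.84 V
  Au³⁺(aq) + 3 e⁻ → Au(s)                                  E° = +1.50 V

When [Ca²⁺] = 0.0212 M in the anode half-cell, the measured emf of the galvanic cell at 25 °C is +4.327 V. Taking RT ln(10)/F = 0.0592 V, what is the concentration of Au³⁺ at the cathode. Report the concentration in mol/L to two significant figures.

Au³⁺/Au is the cathode, Ca²⁺/Ca the anode: E°cell = +4.34 V, n = 6.
Overall reaction: 2 Au³⁺(aq) + 3 Ca(s) → 2 Au(s) + 3 Ca²⁺(aq); Q = [Ca²⁺]^3/[Au³⁺]^2.
From E = E° − (0.0592/n) log Q: log Q = (E° − E)·n/0.0592 = (+4.34 − (+4.327))·6/0.0592 = 1.3176.
So 2·log[Au³⁺] = 3·log(0.0212) − log Q = -5.0210 − (1.3176) = -6.3386; log[Au³⁺] = -6.3386 / 2 = -3.1693; [Au³⁺] = 10^(-3.1693) ≈ 0.00068 M.

0.00068 M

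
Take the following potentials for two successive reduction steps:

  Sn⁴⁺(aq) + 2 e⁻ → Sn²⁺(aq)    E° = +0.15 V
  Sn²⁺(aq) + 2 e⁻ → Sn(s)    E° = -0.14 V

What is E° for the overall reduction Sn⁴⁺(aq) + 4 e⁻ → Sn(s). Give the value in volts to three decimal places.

Since ΔG° = −nFE° is additive over sequential reductions, n₃E°₃ = n₁E°₁ + n₂E°₂.
E°₃ = (2×+0.15 + 2×-0.14) / 4 = (+0.020) / 4 = +0.005 V.

+0.005 V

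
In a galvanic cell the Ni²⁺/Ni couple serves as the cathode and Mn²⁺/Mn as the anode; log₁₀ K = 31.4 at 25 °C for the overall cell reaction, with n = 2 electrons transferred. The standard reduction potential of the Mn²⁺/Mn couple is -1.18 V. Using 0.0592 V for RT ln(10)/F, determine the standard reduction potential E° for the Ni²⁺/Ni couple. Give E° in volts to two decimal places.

-0.25 V

E°cell = (0.0592/n)·log K = (0.0592/2)(31.4) = +0.929 V.
Since Ni²⁺/Ni is the cathode and Mn²⁺/Mn the anode, E°cell = E°(Ni²⁺/Ni) − E°(Mn²⁺/Mn).
So E°(Ni²⁺/Ni) = E°cell + E°(Mn²⁺/Mn) = +0.929 + (-1.18) = -0.25 V.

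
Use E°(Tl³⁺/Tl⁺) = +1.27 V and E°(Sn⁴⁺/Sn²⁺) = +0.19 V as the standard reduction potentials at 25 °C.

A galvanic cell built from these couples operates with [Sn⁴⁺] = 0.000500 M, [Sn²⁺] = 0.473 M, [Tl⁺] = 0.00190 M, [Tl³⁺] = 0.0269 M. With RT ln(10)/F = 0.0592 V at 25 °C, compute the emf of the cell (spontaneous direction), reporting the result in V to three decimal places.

Tl³⁺/Tl⁺ is the cathode (higher E°), Sn⁴⁺/Sn²⁺ the anode: E°cell = +1.27 − (+0.19) = +1.08 V, n = 2.
Overall: Tl³⁺(aq) + Sn²⁺(aq) → Tl⁺(aq) + Sn⁴⁺(aq)
Q = [Tl⁺]·[Sn⁴⁺] / ([Tl³⁺]·[Sn²⁺]); log Q = -4.127.
E = E° − (0.0592/n) log Q = +1.08 − (0.0592/2)(-4.127) = +1.202 V.

+1.202 V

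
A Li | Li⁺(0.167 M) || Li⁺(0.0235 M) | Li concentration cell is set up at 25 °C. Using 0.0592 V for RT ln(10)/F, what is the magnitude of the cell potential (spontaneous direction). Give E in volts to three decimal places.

+0.050 V

For a concentration cell E°cell = 0. The 0.167 M side is the cathode (reduction is favoured where [Li⁺] is higher).
With n = 1, E = −(0.0592/1) log([Li⁺]ₐₙ/[Li⁺]꜀ₐₜ) = −(0.0592/1) log(0.0235/0.167) = −(0.0592/1)(-0.852) = +0.050 V.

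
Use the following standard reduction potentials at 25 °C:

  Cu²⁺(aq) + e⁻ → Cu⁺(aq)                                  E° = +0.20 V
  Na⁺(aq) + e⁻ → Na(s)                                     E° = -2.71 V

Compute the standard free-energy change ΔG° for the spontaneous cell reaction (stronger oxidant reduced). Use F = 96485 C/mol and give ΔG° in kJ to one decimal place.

-280.8 kJ

Cu²⁺/Cu⁺ (E° = +0.20 V) is the cathode; Na⁺/Na (E° = -2.71 V) is the anode, so E°cell = +2.91 V.
Balancing electrons gives n = 1 (lcm of 1 and 1).
ΔG° = −nFE° = −(1)(96485)(+2.91) = -280,771 J = -280.8 kJ.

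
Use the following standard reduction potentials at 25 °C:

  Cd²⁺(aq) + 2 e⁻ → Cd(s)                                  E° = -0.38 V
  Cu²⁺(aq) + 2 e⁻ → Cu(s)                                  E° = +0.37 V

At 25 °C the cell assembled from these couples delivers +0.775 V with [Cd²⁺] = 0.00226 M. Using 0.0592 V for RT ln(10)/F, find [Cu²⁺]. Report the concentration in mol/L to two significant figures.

0.016 M

Cu²⁺/Cu is the cathode, Cd²⁺/Cd the anode: E°cell = +0.75 V, n = 2.
Overall reaction: Cu²⁺(aq) + Cd(s) → Cu(s) + Cd²⁺(aq); Q = [Cd²⁺]^1/[Cu²⁺]^1.
From E = E° − (0.0592/n) log Q: log Q = (E° − E)·n/0.0592 = (+0.75 − (+0.775))·2/0.0592 = -0.8446.
So 1·log[Cu²⁺] = 1·log(0.00226) − log Q = -2.6459 − (-0.8446) = -1.8013; [Cu²⁺] = 10^(-1.8013) ≈ 0.016 M.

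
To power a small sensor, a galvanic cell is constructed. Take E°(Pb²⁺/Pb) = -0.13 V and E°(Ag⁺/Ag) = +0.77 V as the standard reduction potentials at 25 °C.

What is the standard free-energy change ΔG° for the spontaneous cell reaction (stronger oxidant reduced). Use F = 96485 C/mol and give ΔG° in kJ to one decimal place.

-173.7 kJ

Ag⁺/Ag (E° = +0.77 V) is the cathode; Pb²⁺/Pb (E° = -0.13 V) is the anode, so E°cell = +0.90 V.
Balancing electrons gives n = 2 (lcm of 1 and 2).
ΔG° = −nFE° = −(2)(96485)(+0.90) = -173,673 J = -173.7 kJ.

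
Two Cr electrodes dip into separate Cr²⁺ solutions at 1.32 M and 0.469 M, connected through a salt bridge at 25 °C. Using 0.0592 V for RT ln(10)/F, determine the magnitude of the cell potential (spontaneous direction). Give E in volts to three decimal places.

+0.013 V

For a concentration cell E°cell = 0. The 1.32 M side is the cathode (reduction is favoured where [Cr²⁺] is higher).
With n = 2, E = −(0.0592/2) log([Cr²⁺]ₐₙ/[Cr²⁺]꜀ₐₜ) = −(0.0592/2) log(0.469/1.32) = −(0.0592/2)(-0.449) = +0.013 V.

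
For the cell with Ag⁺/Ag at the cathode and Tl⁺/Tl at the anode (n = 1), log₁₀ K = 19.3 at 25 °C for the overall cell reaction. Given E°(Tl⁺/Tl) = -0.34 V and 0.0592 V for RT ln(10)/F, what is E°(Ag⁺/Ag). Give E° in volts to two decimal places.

+0.80 V

E°cell = (0.0592/n)·log K = (0.0592/1)(19.3) = +1.143 V.
Since Ag⁺/Ag is the cathode and Tl⁺/Tl the anode, E°cell = E°(Ag⁺/Ag) − E°(Tl⁺/Tl).
So E°(Ag⁺/Ag) = E°cell + E°(Tl⁺/Tl) = +1.143 + (-0.34) = +0.80 V.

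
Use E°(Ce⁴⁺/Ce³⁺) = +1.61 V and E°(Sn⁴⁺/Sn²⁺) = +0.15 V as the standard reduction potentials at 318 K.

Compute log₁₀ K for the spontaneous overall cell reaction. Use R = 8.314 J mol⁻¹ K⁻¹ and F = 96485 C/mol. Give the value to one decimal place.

Cathode: Ce⁴⁺/Ce³⁺; anode: Sn⁴⁺/Sn²⁺. E°cell = (+1.61) − (+0.15) = +1.46 V, with n = 2.
ΔG° = −nFE° = −RT ln K, so ln K = nFE°/(RT) = (2)(96485)(+1.46) / ((8.314)(318)) = 106.563.
log₁₀ K = 106.563 / ln 10 = 46.3.

46.3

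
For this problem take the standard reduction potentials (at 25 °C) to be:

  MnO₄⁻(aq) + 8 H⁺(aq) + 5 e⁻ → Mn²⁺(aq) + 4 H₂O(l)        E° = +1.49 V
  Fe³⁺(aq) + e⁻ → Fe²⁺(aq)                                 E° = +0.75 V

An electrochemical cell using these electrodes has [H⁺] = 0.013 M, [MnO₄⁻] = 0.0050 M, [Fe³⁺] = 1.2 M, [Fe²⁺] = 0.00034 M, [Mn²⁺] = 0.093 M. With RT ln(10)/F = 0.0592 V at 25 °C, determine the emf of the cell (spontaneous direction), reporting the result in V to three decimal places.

+0.336 V

MnO₄⁻/Mn²⁺ is the cathode (higher E°), Fe³⁺/Fe²⁺ the anode: E°cell = +1.49 − (+0.75) = +0.74 V, n = 5.
Overall: MnO₄⁻(aq) + 8 H⁺(aq) + 5 Fe²⁺(aq) → Mn²⁺(aq) + 4 H₂O(l) + 5 Fe³⁺(aq)
Q = [Mn²⁺]·[Fe³⁺]^5 / ([MnO₄⁻]·[H⁺]^8·[Fe²⁺]^5); log Q = 34.096.
E = E° − (0.0592/n) log Q = +0.74 − (0.0592/5)(34.096) = +0.336 V.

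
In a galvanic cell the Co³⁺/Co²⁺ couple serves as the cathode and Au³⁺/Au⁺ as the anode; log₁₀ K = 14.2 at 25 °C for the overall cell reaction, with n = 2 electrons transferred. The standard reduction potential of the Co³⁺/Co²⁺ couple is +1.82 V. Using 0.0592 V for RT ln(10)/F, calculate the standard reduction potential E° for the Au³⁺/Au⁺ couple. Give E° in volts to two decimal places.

+1.40 V

E°cell = (0.0592/n)·log K = (0.0592/2)(14.2) = +0.420 V.
Since Co³⁺/Co²⁺ is the cathode and Au³⁺/Au⁺ the anode, E°cell = E°(Co³⁺/Co²⁺) − E°(Au³⁺/Au⁺).
So E°(Au³⁺/Au⁺) = E°(Co³⁺/Co²⁺) − E°cell = (+1.82) − (+0.420) = +1.40 V.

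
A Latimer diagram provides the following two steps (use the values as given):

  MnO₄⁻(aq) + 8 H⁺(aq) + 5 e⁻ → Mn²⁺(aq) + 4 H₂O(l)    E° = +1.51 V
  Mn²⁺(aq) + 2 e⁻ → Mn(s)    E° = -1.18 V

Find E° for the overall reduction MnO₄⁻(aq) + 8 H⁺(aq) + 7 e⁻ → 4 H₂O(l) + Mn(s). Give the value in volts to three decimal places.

+0.741 V

Standard free energies of sequential steps add: ΔG°₃ = ΔG°₁ + ΔG°₂, so n₃E°₃ = n₁E°₁ + n₂E°₂.
E°₃ = (5×+1.51 + 2×-1.18) / 7 = (+5.190) / 7 = +0.741 V.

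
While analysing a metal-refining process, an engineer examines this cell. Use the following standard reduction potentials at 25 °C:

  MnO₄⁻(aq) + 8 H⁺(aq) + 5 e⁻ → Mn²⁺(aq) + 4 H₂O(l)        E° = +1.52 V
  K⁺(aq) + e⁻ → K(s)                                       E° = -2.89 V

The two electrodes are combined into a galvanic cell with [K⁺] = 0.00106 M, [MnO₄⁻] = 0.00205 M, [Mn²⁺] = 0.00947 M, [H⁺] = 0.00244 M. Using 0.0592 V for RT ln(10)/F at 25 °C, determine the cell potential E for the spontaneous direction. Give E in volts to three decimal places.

MnO₄⁻/Mn²⁺ is the cathode (higher E°), K⁺/K the anode: E°cell = +1.52 − (-2.89) = +4.41 V, n = 5.
Overall: MnO₄⁻(aq) + 8 H⁺(aq) + 5 K(s) → Mn²⁺(aq) + 4 H₂O(l) + 5 K⁺(aq)
Q = [Mn²⁺]·[K⁺]^5 / ([MnO₄⁻]·[H⁺]^8); log Q = 6.692.
E = E° − (0.0592/n) log Q = +4.41 − (0.0592/5)(6.692) = +4.331 V.

+4.331 V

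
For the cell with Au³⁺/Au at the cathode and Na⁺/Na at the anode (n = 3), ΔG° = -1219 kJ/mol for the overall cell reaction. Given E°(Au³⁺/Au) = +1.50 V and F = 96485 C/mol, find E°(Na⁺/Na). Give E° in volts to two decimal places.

E°cell = −ΔG°/(nF) = −(-1219×10³)/((3)(96485)) = +4.211 V.
Since Au³⁺/Au is the cathode and Na⁺/Na the anode, E°cell = E°(Au³⁺/Au) − E°(Na⁺/Na).
So E°(Na⁺/Na) = E°(Au³⁺/Au) − E°cell = (+1.50) − (+4.211) = -2.71 V.

-2.71 V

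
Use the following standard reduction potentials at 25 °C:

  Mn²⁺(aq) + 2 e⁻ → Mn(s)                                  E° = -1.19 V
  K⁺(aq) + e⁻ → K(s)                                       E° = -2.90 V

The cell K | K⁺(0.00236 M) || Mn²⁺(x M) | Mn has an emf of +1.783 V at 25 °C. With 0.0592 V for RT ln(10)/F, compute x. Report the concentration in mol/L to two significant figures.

0.0016 M

Mn²⁺/Mn is the cathode, K⁺/K the anode: E°cell = +1.71 V, n = 2.
Overall reaction: Mn²⁺(aq) + 2 K(s) → Mn(s) + 2 K⁺(aq); Q = [K⁺]^2/[Mn²⁺]^1.
From E = E° − (0.0592/n) log Q: log Q = (E° − E)·n/0.0592 = (+1.71 − (+1.783))·2/0.0592 = -2.4662.
So 1·log[Mn²⁺] = 2·log(0.00236) − log Q = -5.2542 − (-2.4662) = -2.7880; [Mn²⁺] = 10^(-2.7880) ≈ 0.0016 M.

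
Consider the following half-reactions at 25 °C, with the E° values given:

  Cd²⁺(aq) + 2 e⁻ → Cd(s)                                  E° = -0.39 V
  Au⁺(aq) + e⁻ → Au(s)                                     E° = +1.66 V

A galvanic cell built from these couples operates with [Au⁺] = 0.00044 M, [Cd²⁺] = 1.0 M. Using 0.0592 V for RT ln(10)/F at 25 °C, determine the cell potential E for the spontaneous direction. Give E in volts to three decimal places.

Au⁺/Au is the cathode (higher E°), Cd²⁺/Cd the anode: E°cell = +1.66 − (-0.39) = +2.05 V, n = 2.
Overall: 2 Au⁺(aq) + Cd(s) → 2 Au(s) + Cd²⁺(aq)
Q = [Cd²⁺] / ([Au⁺]^2); log Q = 6.713.
E = E° − (0.0592/n) log Q = +2.05 − (0.0592/2)(6.713) = +1.851 V.

+1.851 V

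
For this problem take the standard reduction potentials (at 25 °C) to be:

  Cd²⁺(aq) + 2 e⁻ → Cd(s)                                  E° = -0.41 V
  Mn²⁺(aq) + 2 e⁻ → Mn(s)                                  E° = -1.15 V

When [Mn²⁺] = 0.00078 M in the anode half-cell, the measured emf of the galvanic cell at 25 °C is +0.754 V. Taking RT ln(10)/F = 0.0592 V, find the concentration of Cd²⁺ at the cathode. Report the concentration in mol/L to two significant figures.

0.0023 M

Cd²⁺/Cd is the cathode, Mn²⁺/Mn the anode: E°cell = +0.74 V, n = 2.
Overall reaction: Cd²⁺(aq) + Mn(s) → Cd(s) + Mn²⁺(aq); Q = [Mn²⁺]^1/[Cd²⁺]^1.
From E = E° − (0.0592/n) log Q: log Q = (E° − E)·n/0.0592 = (+0.74 − (+0.754))·2/0.0592 = -0.4730.
So 1·log[Cd²⁺] = 1·log(0.00078) − log Q = -3.1079 − (-0.4730) = -2.6349; [Cd²⁺] = 10^(-2.6349) ≈ 0.0023 M.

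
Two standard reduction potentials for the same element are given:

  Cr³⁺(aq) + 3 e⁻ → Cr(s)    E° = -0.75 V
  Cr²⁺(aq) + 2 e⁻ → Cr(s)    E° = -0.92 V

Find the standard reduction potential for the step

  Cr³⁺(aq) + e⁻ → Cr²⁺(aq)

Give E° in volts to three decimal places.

Sequential free energies add, so n₃E°₃ = n₁E°₁ + n₂E°₂.
With n₃ = 3, and the known step contributing 2×(-0.92) V, the unknown satisfies 1·E° = 3×(-0.75) − 2×(-0.92) = -0.410.
E° = -0.410 / 1 = -0.410 V.

-0.410 V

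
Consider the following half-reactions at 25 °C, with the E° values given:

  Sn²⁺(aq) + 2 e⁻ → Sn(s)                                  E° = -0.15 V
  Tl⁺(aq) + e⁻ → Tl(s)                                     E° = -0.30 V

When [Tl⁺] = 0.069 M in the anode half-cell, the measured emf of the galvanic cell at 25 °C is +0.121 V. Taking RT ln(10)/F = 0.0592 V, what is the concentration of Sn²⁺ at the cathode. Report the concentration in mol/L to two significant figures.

Sn²⁺/Sn is the cathode, Tl⁺/Tl the anode: E°cell = +0.15 V, n = 2.
Overall reaction: Sn²⁺(aq) + 2 Tl(s) → Sn(s) + 2 Tl⁺(aq); Q = [Tl⁺]^2/[Sn²⁺]^1.
From E = E° − (0.0592/n) log Q: log Q = (E° − E)·n/0.0592 = (+0.15 − (+0.121))·2/0.0592 = 0.9797.
So 1·log[Sn²⁺] = 2·log(0.069) − log Q = -2.3223 − (0.9797) = -3.3020; [Sn²⁺] = 10^(-3.3020) ≈ 0.00050 M.

0.00050 M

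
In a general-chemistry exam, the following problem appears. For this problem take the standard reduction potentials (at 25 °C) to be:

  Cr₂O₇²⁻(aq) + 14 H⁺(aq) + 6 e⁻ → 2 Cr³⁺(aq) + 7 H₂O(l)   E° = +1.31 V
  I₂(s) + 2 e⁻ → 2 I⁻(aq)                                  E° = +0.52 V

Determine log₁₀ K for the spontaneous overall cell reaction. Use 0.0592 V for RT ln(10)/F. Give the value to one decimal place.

80.1

Cathode: Cr₂O₇²⁻/Cr³⁺; anode: I₂/I⁻. E°cell = +0.79 V, n = 6.
log K = nE°cell / 0.0592 = (6)(+0.79) / 0.0592 = 80.1.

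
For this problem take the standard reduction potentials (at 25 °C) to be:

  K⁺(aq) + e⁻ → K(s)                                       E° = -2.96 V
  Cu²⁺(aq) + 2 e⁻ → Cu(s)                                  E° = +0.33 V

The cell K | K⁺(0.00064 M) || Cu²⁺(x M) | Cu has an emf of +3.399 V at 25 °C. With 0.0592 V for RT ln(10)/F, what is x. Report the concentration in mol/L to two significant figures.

0.0020 M

Cu²⁺/Cu is the cathode, K⁺/K the anode: E°cell = +3.29 V, n = 2.
Overall reaction: Cu²⁺(aq) + 2 K(s) → Cu(s) + 2 K⁺(aq); Q = [K⁺]^2/[Cu²⁺]^1.
From E = E° − (0.0592/n) log Q: log Q = (E° − E)·n/0.0592 = (+3.29 − (+3.399))·2/0.0592 = -3.6824.
So 1·log[Cu²⁺] = 2·log(0.00064) − log Q = -6.3876 − (-3.6824) = -2.7052; [Cu²⁺] = 10^(-2.7052) ≈ 0.0020 M.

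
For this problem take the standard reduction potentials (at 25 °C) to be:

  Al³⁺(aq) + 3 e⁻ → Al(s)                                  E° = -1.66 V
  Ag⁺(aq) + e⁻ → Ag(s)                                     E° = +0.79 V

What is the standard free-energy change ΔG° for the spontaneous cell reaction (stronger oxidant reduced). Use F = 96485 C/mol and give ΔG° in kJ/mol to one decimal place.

-709.2 kJ/mol

Ag⁺/Ag (E° = +0.79 V) is the cathode; Al³⁺/Al (E° = -1.66 V) is the anode, so E°cell = +2.45 V.
Balancing electrons gives n = 3 (lcm of 1 and 3).
ΔG° = −nFE° = −(3)(96485)(+2.45) = -709,165 J = -709.2 kJ/mol.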